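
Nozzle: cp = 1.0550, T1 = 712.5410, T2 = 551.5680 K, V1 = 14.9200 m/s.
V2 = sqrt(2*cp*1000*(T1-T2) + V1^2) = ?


dT = 160.9730 K
2*cp*1000*dT = 339653.0300
V1^2 = 222.6064
V2 = sqrt(339875.6364) = 582.9885 m/s

582.9885 m/s


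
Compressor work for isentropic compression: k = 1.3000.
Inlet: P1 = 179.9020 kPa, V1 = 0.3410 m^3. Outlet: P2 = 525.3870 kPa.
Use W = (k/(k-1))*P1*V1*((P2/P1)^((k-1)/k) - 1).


(k-1)/k = 0.2308
(P2/P1)^exp = 1.2806
W = 4.3333 * 179.9020 * 0.3410 * (1.2806 - 1) = 74.5906 kJ

74.5906 kJ


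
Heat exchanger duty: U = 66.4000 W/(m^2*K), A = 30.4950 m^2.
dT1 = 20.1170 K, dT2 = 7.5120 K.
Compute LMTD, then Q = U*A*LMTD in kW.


LMTD = 12.7961 K
Q = 66.4000 * 30.4950 * 12.7961 = 25910.4733 W = 25.9105 kW

25.9105 kW


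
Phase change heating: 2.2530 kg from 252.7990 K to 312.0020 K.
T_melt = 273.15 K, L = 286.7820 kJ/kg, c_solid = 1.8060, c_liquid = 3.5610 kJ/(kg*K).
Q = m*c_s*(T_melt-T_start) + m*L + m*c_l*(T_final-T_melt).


Q1 (sensible, solid) = 2.2530 * 1.8060 * 20.3510 = 82.8066 kJ
Q2 (latent) = 2.2530 * 286.7820 = 646.1198 kJ
Q3 (sensible, liquid) = 2.2530 * 3.5610 * 38.8520 = 311.7070 kJ
Q_total = 1040.6334 kJ

1040.6334 kJ


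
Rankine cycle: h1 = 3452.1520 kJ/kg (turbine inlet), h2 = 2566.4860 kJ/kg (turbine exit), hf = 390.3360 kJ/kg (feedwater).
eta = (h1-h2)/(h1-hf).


W = 885.6660 kJ/kg
Q_in = 3061.8160 kJ/kg
eta = 0.2893 = 28.9262%

eta = 28.9262%


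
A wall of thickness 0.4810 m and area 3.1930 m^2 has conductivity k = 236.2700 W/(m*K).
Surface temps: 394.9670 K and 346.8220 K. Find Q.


dT = 48.1450 K
Q = 236.2700 * 3.1930 * 48.1450 / 0.4810 = 75511.5899 W

75511.5899 W


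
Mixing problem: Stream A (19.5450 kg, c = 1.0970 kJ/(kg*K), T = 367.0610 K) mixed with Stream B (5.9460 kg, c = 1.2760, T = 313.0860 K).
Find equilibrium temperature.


num = 10245.5189
den = 29.0280
Tf = 352.9534 K

352.9534 K


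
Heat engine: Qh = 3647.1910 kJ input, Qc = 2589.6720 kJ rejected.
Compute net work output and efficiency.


W = 3647.1910 - 2589.6720 = 1057.5190 kJ
eta = 1057.5190 / 3647.1910 = 0.2900 = 28.9954%

W = 1057.5190 kJ, eta = 28.9954%


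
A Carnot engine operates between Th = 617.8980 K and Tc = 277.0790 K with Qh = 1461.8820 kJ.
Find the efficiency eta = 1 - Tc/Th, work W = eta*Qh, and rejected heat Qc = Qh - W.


eta = 1 - 277.0790/617.8980 = 0.5516
W = 0.5516 * 1461.8820 = 806.3421 kJ
Qc = 1461.8820 - 806.3421 = 655.5399 kJ

eta = 55.1578%, W = 806.3421 kJ, Qc = 655.5399 kJ


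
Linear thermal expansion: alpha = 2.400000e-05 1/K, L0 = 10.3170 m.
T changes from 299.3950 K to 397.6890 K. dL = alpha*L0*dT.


dT = 98.2940 K
dL = 2.400000e-05 * 10.3170 * 98.2940 = 0.024338 m
L_final = 10.341338 m

dL = 0.024338 m


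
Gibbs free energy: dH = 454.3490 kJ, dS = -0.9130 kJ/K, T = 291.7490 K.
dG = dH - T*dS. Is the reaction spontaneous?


T*dS = 291.7490 * -0.9130 = -266.3668 kJ
dG = 454.3490 + 266.3668 = 720.7158 kJ (non-spontaneous)

dG = 720.7158 kJ, non-spontaneous


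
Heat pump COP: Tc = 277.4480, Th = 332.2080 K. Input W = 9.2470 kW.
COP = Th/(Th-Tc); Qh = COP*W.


COP = 332.2080 / 54.7600 = 6.0666
Qh = 6.0666 * 9.2470 = 56.0980 kW

COP = 6.0666, Qh = 56.0980 kW


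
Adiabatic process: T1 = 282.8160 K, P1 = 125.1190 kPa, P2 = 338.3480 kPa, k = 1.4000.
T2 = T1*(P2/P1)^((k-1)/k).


(k-1)/k = 0.2857
(P2/P1)^exp = 1.3287
T2 = 282.8160 * 1.3287 = 375.7890 K

375.7890 K


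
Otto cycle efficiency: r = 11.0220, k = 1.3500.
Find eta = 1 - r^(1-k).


r^(k-1) = 2.3163
eta = 1 - 1/2.3163 = 0.5683 = 56.8273%

56.8273%


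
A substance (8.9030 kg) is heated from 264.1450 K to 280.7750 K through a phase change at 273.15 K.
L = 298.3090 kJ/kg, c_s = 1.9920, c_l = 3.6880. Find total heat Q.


Q1 (sensible, solid) = 8.9030 * 1.9920 * 9.0050 = 159.7017 kJ
Q2 (latent) = 8.9030 * 298.3090 = 2655.8450 kJ
Q3 (sensible, liquid) = 8.9030 * 3.6880 * 7.6250 = 250.3613 kJ
Q_total = 3065.9079 kJ

3065.9079 kJ


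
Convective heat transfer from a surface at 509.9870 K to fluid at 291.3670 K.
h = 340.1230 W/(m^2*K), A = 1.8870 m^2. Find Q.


dT = 218.6200 K
Q = 340.1230 * 1.8870 * 218.6200 = 140312.9615 W

140312.9615 W


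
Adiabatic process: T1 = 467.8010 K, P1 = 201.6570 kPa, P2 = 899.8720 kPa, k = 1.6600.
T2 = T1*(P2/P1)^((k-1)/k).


(k-1)/k = 0.3976
(P2/P1)^exp = 1.8124
T2 = 467.8010 * 1.8124 = 847.8576 K

847.8576 K


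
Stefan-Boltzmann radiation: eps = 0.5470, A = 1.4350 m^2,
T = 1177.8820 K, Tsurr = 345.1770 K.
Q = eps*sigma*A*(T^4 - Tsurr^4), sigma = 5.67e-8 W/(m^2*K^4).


T^4 = 1.9249e+12
Tsurr^4 = 1.4196e+10
Q = 0.5470 * 5.67e-8 * 1.4350 * 1.9107e+12 = 85038.3155 W

85038.3155 W


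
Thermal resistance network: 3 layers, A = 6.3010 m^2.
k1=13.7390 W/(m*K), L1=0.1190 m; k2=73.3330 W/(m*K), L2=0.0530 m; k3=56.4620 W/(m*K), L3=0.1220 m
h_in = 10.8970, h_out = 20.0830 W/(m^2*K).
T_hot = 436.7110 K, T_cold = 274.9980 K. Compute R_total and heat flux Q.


R_conv_in = 1/(10.8970*6.3010) = 0.0146
R_1 = 0.1190/(13.7390*6.3010) = 0.0014
R_2 = 0.0530/(73.3330*6.3010) = 0.0001
R_3 = 0.1220/(56.4620*6.3010) = 0.0003
R_conv_out = 1/(20.0830*6.3010) = 0.0079
R_total = 0.0243 K/W
Q = 161.7130 / 0.0243 = 6655.1870 W

R_total = 0.0243 K/W, Q = 6655.1870 W


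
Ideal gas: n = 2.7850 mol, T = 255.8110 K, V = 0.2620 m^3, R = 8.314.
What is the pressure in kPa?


P = nRT/V = 2.7850 * 8.314 * 255.8110 / 0.2620
= 5923.1732 / 0.2620 = 22607.5315 Pa = 22.6075 kPa

22.6075 kPa


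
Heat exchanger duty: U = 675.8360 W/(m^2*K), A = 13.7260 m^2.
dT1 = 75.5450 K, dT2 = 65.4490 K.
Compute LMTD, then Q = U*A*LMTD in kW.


LMTD = 70.3763 K
Q = 675.8360 * 13.7260 * 70.3763 = 652847.9284 W = 652.8479 kW

652.8479 kW


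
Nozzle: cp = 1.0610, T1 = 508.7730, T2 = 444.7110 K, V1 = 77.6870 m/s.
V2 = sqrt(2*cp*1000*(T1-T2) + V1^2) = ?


dT = 64.0620 K
2*cp*1000*dT = 135939.5640
V1^2 = 6035.2700
V2 = sqrt(141974.8340) = 376.7955 m/s

376.7955 m/s


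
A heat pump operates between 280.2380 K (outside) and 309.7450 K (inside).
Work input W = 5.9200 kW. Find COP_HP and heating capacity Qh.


COP = 309.7450 / 29.5070 = 10.4973
Qh = 10.4973 * 5.9200 = 62.1443 kW

COP = 10.4973, Qh = 62.1443 kW


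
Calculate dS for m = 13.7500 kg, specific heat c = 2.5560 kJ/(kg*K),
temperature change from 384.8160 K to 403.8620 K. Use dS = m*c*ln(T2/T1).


T2/T1 = 1.0495
ln(T2/T1) = 0.0483
dS = 13.7500 * 2.5560 * 0.0483 = 1.6978 kJ/K

1.6978 kJ/K


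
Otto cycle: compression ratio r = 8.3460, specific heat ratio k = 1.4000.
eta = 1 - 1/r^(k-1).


r^(k-1) = 2.3366
eta = 1 - 1/2.3366 = 0.5720 = 57.2035%

57.2035%


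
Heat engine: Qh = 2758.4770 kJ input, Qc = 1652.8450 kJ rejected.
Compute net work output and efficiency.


W = 2758.4770 - 1652.8450 = 1105.6320 kJ
eta = 1105.6320 / 2758.4770 = 0.4008 = 40.0812%

W = 1105.6320 kJ, eta = 40.0812%


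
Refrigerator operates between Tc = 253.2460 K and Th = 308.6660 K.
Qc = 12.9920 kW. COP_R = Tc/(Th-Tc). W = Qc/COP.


COP = 253.2460 / 55.4200 = 4.5696
W = 12.9920 / 4.5696 = 2.8432 kW

COP = 4.5696, W = 2.8432 kW


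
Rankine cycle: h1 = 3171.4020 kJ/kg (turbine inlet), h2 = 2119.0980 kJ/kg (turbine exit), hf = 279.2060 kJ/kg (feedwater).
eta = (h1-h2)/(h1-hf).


W = 1052.3040 kJ/kg
Q_in = 2892.1960 kJ/kg
eta = 0.3638 = 36.3843%

eta = 36.3843%


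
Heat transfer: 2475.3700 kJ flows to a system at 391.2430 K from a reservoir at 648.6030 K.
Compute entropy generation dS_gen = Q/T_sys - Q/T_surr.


dS_sys = 2475.3700/391.2430 = 6.3269 kJ/K
dS_surr = -2475.3700/648.6030 = -3.8165 kJ/K
dS_gen = 6.3269 - 3.8165 = 2.5105 kJ/K (irreversible)

dS_gen = 2.5105 kJ/K, irreversible


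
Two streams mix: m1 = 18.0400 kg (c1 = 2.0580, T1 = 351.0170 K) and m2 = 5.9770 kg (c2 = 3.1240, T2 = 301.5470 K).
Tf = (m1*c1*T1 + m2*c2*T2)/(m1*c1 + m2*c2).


num = 18662.4997
den = 55.7985
Tf = 334.4626 K

334.4626 K


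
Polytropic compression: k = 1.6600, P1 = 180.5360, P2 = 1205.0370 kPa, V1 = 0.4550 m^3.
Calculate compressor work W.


(k-1)/k = 0.3976
(P2/P1)^exp = 2.1271
W = 2.5152 * 180.5360 * 0.4550 * (2.1271 - 1) = 232.8638 kJ

232.8638 kJ


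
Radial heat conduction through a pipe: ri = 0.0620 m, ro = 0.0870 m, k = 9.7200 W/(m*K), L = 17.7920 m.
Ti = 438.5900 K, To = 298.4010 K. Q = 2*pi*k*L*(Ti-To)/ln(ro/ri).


dT = 140.1890 K
ln(ro/ri) = 0.3388
Q = 2*pi*9.7200*17.7920*140.1890 / 0.3388 = 449650.5309 W

449650.5309 W


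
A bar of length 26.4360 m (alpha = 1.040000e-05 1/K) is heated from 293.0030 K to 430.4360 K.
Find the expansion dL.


dT = 137.4330 K
dL = 1.040000e-05 * 26.4360 * 137.4330 = 0.037785 m
L_final = 26.473785 m

dL = 0.037785 m


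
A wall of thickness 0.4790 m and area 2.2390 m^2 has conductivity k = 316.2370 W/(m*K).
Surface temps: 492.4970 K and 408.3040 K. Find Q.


dT = 84.1930 K
Q = 316.2370 * 2.2390 * 84.1930 / 0.4790 = 124453.5377 W

124453.5377 W


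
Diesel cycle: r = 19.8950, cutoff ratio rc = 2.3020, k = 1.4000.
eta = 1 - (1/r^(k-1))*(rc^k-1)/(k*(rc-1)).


r^(k-1) = 3.3075
rc^k = 3.2133
eta = 0.6329 = 63.2888%

63.2888%


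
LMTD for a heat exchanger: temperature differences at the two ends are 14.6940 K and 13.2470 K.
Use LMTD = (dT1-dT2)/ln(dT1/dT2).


dT1/dT2 = 1.1092
ln(dT1/dT2) = 0.1037
LMTD = 1.4470 / 0.1037 = 13.9580 K

13.9580 K


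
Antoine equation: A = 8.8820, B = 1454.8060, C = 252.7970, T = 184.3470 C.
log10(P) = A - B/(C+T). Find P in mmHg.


C+T = 437.1440
B/(C+T) = 3.3280
log10(P) = 8.8820 - 3.3280 = 5.5540
P = 10^5.5540 = 358113.8511 mmHg

358113.8511 mmHg


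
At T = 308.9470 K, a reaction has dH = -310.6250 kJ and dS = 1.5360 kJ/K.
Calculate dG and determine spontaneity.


T*dS = 308.9470 * 1.5360 = 474.5426 kJ
dG = -310.6250 - 474.5426 = -785.1676 kJ (spontaneous)

dG = -785.1676 kJ, spontaneous


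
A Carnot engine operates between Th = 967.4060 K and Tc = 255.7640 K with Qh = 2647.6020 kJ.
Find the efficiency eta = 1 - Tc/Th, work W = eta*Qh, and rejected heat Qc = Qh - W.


eta = 1 - 255.7640/967.4060 = 0.7356
W = 0.7356 * 2647.6020 = 1947.6257 kJ
Qc = 2647.6020 - 1947.6257 = 699.9763 kJ

eta = 73.5619%, W = 1947.6257 kJ, Qc = 699.9763 kJ


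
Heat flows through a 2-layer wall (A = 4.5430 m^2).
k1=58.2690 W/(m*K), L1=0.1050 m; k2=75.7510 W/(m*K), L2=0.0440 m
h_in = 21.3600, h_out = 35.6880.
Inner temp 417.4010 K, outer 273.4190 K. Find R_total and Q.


R_conv_in = 1/(21.3600*4.5430) = 0.0103
R_1 = 0.1050/(58.2690*4.5430) = 0.0004
R_2 = 0.0440/(75.7510*4.5430) = 0.0001
R_conv_out = 1/(35.6880*4.5430) = 0.0062
R_total = 0.0170 K/W
Q = 143.9820 / 0.0170 = 8470.7424 W

R_total = 0.0170 K/W, Q = 8470.7424 W


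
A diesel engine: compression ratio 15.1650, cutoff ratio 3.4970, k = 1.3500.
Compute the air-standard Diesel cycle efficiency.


r^(k-1) = 2.5900
rc^k = 5.4199
eta = 0.4938 = 49.3753%

49.3753%


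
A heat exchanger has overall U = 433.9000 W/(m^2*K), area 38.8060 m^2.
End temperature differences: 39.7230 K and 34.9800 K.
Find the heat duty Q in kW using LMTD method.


LMTD = 37.3013 K
Q = 433.9000 * 38.8060 * 37.3013 = 628075.6906 W = 628.0757 kW

628.0757 kW


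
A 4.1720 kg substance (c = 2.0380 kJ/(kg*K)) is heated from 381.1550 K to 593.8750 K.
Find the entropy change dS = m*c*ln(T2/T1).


T2/T1 = 1.5581
ln(T2/T1) = 0.4435
dS = 4.1720 * 2.0380 * 0.4435 = 3.7706 kJ/K

3.7706 kJ/K


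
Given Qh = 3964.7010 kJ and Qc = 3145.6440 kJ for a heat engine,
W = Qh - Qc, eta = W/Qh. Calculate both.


W = 3964.7010 - 3145.6440 = 819.0570 kJ
eta = 819.0570 / 3964.7010 = 0.2066 = 20.6587%

W = 819.0570 kJ, eta = 20.6587%


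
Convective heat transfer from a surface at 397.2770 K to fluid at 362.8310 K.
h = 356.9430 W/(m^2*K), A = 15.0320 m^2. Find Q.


dT = 34.4460 K
Q = 356.9430 * 15.0320 * 34.4460 = 184822.3269 W

184822.3269 W


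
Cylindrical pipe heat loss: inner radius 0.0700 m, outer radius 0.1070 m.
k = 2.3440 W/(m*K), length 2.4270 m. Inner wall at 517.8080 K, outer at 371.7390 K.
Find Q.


dT = 146.0690 K
ln(ro/ri) = 0.4243
Q = 2*pi*2.3440*2.4270*146.0690 / 0.4243 = 12304.3278 W

12304.3278 W


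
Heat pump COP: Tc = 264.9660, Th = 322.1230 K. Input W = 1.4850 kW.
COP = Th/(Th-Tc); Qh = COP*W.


COP = 322.1230 / 57.1570 = 5.6358
Qh = 5.6358 * 1.4850 = 8.3691 kW

COP = 5.6358, Qh = 8.3691 kW


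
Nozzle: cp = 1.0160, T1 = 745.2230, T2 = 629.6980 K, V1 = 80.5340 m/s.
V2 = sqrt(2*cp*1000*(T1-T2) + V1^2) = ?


dT = 115.5250 K
2*cp*1000*dT = 234746.8000
V1^2 = 6485.7252
V2 = sqrt(241232.5252) = 491.1543 m/s

491.1543 m/s


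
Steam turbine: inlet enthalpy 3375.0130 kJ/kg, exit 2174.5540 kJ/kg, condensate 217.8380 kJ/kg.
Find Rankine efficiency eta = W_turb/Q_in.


W = 1200.4590 kJ/kg
Q_in = 3157.1750 kJ/kg
eta = 0.3802 = 38.0232%

eta = 38.0232%


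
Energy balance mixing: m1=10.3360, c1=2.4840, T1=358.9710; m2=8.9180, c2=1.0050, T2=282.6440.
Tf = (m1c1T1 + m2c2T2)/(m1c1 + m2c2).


num = 11749.6677
den = 34.6372
Tf = 339.2209 K

339.2209 K


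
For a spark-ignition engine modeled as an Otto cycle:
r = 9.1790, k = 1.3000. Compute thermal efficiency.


r^(k-1) = 1.9446
eta = 1 - 1/1.9446 = 0.4858 = 48.5765%

48.5765%


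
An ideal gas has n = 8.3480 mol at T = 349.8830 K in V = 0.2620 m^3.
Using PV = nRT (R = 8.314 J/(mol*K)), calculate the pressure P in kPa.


P = nRT/V = 8.3480 * 8.314 * 349.8830 / 0.2620
= 24283.7248 / 0.2620 = 92685.9725 Pa = 92.6860 kPa

92.6860 kPa


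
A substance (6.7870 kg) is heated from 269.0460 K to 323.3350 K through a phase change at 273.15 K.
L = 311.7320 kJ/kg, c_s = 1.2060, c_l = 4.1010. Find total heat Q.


Q1 (sensible, solid) = 6.7870 * 1.2060 * 4.1040 = 33.5917 kJ
Q2 (latent) = 6.7870 * 311.7320 = 2115.7251 kJ
Q3 (sensible, liquid) = 6.7870 * 4.1010 * 50.1850 = 1396.8235 kJ
Q_total = 3546.1404 kJ

3546.1404 kJ


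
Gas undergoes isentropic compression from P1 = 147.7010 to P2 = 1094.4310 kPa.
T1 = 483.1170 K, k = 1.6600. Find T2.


(k-1)/k = 0.3976
(P2/P1)^exp = 2.2173
T2 = 483.1170 * 2.2173 = 1071.2193 K

1071.2193 K


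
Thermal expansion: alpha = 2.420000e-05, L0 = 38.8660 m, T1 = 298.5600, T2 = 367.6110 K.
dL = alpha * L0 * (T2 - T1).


dT = 69.0510 K
dL = 2.420000e-05 * 38.8660 * 69.0510 = 0.064946 m
L_final = 38.930946 m

dL = 0.064946 m


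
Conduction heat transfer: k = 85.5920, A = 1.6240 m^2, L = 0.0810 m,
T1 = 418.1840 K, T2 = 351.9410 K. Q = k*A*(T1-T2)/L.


dT = 66.2430 K
Q = 85.5920 * 1.6240 * 66.2430 / 0.0810 = 113677.4107 W

113677.4107 W


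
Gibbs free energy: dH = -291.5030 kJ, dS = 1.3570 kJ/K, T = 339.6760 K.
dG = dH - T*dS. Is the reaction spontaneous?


T*dS = 339.6760 * 1.3570 = 460.9403 kJ
dG = -291.5030 - 460.9403 = -752.4433 kJ (spontaneous)

dG = -752.4433 kJ, spontaneous


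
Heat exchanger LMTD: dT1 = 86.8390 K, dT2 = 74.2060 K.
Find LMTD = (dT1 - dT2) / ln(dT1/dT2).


dT1/dT2 = 1.1702
ln(dT1/dT2) = 0.1572
LMTD = 12.6330 / 0.1572 = 80.3571 K

80.3571 K


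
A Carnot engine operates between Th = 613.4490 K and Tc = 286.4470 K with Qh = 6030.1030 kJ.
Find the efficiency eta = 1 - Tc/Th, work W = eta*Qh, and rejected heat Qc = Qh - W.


eta = 1 - 286.4470/613.4490 = 0.5331
W = 0.5331 * 6030.1030 = 3214.3760 kJ
Qc = 6030.1030 - 3214.3760 = 2815.7270 kJ

eta = 53.3055%, W = 3214.3760 kJ, Qc = 2815.7270 kJ


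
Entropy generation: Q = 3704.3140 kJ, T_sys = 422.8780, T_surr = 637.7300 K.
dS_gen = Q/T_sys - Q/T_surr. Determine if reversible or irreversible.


dS_sys = 3704.3140/422.8780 = 8.7598 kJ/K
dS_surr = -3704.3140/637.7300 = -5.8086 kJ/K
dS_gen = 8.7598 - 5.8086 = 2.9512 kJ/K (irreversible)

dS_gen = 2.9512 kJ/K, irreversible


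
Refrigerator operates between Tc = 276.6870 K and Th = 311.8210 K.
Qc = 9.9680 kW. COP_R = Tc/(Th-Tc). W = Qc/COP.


COP = 276.6870 / 35.1340 = 7.8752
W = 9.9680 / 7.8752 = 1.2657 kW

COP = 7.8752, W = 1.2657 kW


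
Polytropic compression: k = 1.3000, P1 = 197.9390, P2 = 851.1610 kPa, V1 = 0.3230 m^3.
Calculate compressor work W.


(k-1)/k = 0.2308
(P2/P1)^exp = 1.4002
W = 4.3333 * 197.9390 * 0.3230 * (1.4002 - 1) = 110.8728 kJ

110.8728 kJ


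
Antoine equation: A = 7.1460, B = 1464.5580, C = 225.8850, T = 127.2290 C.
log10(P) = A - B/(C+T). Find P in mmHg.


C+T = 353.1140
B/(C+T) = 4.1476
log10(P) = 7.1460 - 4.1476 = 2.9984
P = 10^2.9984 = 996.4372 mmHg

996.4372 mmHg


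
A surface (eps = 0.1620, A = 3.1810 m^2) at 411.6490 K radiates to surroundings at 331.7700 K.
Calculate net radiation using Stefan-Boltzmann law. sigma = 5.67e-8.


T^4 = 2.8715e+10
Tsurr^4 = 1.2116e+10
Q = 0.1620 * 5.67e-8 * 3.1810 * 1.6599e+10 = 485.0099 W

485.0099 W


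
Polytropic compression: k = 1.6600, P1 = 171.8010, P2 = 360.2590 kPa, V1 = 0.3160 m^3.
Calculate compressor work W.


(k-1)/k = 0.3976
(P2/P1)^exp = 1.3423
W = 2.5152 * 171.8010 * 0.3160 * (1.3423 - 1) = 46.7442 kJ

46.7442 kJ


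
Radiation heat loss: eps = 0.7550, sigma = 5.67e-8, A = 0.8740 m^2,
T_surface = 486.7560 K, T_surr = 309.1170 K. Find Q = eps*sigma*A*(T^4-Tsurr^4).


T^4 = 5.6136e+10
Tsurr^4 = 9.1304e+09
Q = 0.7550 * 5.67e-8 * 0.8740 * 4.7006e+10 = 1758.7140 W

1758.7140 W


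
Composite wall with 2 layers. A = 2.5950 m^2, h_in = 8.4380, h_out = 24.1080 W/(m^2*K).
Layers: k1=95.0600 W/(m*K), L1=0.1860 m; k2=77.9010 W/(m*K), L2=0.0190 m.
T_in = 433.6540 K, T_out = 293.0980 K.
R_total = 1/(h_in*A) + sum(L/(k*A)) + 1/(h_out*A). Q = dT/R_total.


R_conv_in = 1/(8.4380*2.5950) = 0.0457
R_1 = 0.1860/(95.0600*2.5950) = 0.0008
R_2 = 0.0190/(77.9010*2.5950) = 9.3988e-05
R_conv_out = 1/(24.1080*2.5950) = 0.0160
R_total = 0.0625 K/W
Q = 140.5560 / 0.0625 = 2248.8328 W

R_total = 0.0625 K/W, Q = 2248.8328 W


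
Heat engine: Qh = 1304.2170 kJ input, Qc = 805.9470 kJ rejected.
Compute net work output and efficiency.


W = 1304.2170 - 805.9470 = 498.2700 kJ
eta = 498.2700 / 1304.2170 = 0.3820 = 38.2045%

W = 498.2700 kJ, eta = 38.2045%


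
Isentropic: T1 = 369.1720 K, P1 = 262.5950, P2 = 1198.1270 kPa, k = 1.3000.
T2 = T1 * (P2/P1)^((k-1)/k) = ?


(k-1)/k = 0.2308
(P2/P1)^exp = 1.4195
T2 = 369.1720 * 1.4195 = 524.0294 K

524.0294 K


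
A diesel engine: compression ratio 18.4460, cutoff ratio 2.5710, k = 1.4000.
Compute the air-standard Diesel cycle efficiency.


r^(k-1) = 3.2089
rc^k = 3.7510
eta = 0.6102 = 61.0220%

61.0220%


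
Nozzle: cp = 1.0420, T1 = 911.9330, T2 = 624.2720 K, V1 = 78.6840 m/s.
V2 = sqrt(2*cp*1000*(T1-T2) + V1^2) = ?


dT = 287.6610 K
2*cp*1000*dT = 599485.5240
V1^2 = 6191.1719
V2 = sqrt(605676.6959) = 778.2523 m/s

778.2523 m/s


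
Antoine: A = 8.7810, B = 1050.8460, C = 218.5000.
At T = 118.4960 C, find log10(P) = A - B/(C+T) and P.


C+T = 336.9960
B/(C+T) = 3.1183
log10(P) = 8.7810 - 3.1183 = 5.6627
P = 10^5.6627 = 459965.8609 mmHg

459965.8609 mmHg


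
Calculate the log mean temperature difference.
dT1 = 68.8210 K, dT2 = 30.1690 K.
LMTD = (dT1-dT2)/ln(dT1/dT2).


dT1/dT2 = 2.2812
ln(dT1/dT2) = 0.8247
LMTD = 38.6520 / 0.8247 = 46.8683 K

46.8683 K


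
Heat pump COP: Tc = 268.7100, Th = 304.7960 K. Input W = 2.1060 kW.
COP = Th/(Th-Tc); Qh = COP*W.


COP = 304.7960 / 36.0860 = 8.4464
Qh = 8.4464 * 2.1060 = 17.7881 kW

COP = 8.4464, Qh = 17.7881 kW


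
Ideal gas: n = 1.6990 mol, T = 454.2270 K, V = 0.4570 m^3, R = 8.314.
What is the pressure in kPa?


P = nRT/V = 1.6990 * 8.314 * 454.2270 / 0.4570
= 6416.1771 / 0.4570 = 14039.7749 Pa = 14.0398 kPa

14.0398 kPa


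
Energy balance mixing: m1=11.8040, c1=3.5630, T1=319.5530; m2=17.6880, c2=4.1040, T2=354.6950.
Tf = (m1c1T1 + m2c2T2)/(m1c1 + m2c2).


num = 39187.5094
den = 114.6492
Tf = 341.8036 K

341.8036 K


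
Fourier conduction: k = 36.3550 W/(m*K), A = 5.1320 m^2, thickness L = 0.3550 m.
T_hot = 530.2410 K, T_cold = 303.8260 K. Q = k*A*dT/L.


dT = 226.4150 K
Q = 36.3550 * 5.1320 * 226.4150 / 0.3550 = 118994.7057 W

118994.7057 W


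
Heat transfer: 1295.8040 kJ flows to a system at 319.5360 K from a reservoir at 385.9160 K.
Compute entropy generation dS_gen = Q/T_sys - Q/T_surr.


dS_sys = 1295.8040/319.5360 = 4.0553 kJ/K
dS_surr = -1295.8040/385.9160 = -3.3577 kJ/K
dS_gen = 4.0553 - 3.3577 = 0.6975 kJ/K (irreversible)

dS_gen = 0.6975 kJ/K, irreversible


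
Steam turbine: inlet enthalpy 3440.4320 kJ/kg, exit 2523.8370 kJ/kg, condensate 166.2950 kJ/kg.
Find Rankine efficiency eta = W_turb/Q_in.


W = 916.5950 kJ/kg
Q_in = 3274.1370 kJ/kg
eta = 0.2800 = 27.9950%

eta = 27.9950%


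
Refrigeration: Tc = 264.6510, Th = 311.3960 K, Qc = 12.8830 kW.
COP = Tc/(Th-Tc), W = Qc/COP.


COP = 264.6510 / 46.7450 = 5.6616
W = 12.8830 / 5.6616 = 2.2755 kW

COP = 5.6616, W = 2.2755 kW


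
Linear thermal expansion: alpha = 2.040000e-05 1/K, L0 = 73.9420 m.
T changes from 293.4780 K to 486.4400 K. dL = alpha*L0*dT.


dT = 192.9620 K
dL = 2.040000e-05 * 73.9420 * 192.9620 = 0.291067 m
L_final = 74.233067 m

dL = 0.291067 m


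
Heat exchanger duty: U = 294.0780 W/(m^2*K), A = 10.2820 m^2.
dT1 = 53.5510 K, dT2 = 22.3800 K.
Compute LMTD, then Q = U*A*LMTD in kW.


LMTD = 35.7274 K
Q = 294.0780 * 10.2820 * 35.7274 = 108029.4032 W = 108.0294 kW

108.0294 kW


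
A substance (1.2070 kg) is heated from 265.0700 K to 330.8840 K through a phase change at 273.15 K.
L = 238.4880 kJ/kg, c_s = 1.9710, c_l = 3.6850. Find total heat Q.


Q1 (sensible, solid) = 1.2070 * 1.9710 * 8.0800 = 19.2223 kJ
Q2 (latent) = 1.2070 * 238.4880 = 287.8550 kJ
Q3 (sensible, liquid) = 1.2070 * 3.6850 * 57.7340 = 256.7890 kJ
Q_total = 563.8663 kJ

563.8663 kJ


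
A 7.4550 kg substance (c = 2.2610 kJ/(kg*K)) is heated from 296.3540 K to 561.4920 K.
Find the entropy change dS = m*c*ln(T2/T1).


T2/T1 = 1.8947
ln(T2/T1) = 0.6390
dS = 7.4550 * 2.2610 * 0.6390 = 10.7715 kJ/K

10.7715 kJ/K


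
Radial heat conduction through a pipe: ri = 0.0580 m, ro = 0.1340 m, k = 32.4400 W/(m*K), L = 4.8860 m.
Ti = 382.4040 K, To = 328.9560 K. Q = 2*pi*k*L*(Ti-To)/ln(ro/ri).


dT = 53.4480 K
ln(ro/ri) = 0.8374
Q = 2*pi*32.4400*4.8860*53.4480 / 0.8374 = 63564.4574 W

63564.4574 W


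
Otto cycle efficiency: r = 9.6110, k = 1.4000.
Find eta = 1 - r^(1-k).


r^(k-1) = 2.4723
eta = 1 - 1/2.4723 = 0.5955 = 59.5524%

59.5524%


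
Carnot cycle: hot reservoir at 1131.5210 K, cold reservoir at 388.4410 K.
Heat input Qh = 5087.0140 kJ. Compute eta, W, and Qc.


eta = 1 - 388.4410/1131.5210 = 0.6567
W = 0.6567 * 5087.0140 = 3340.6878 kJ
Qc = 5087.0140 - 3340.6878 = 1746.3262 kJ

eta = 65.6709%, W = 3340.6878 kJ, Qc = 1746.3262 kJ


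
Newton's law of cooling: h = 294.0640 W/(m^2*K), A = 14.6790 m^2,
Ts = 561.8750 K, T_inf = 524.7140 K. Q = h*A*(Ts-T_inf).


dT = 37.1610 K
Q = 294.0640 * 14.6790 * 37.1610 = 160407.8889 W

160407.8889 W


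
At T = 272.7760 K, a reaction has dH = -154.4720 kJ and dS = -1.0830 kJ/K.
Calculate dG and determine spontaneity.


T*dS = 272.7760 * -1.0830 = -295.4164 kJ
dG = -154.4720 + 295.4164 = 140.9444 kJ (non-spontaneous)

dG = 140.9444 kJ, non-spontaneous


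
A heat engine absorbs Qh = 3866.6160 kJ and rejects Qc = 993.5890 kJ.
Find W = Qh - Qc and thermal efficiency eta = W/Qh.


W = 3866.6160 - 993.5890 = 2873.0270 kJ
eta = 2873.0270 / 3866.6160 = 0.7430 = 74.3034%

W = 2873.0270 kJ, eta = 74.3034%


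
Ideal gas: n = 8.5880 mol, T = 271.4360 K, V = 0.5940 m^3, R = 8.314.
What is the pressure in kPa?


P = nRT/V = 8.5880 * 8.314 * 271.4360 / 0.5940
= 19380.7019 / 0.5940 = 32627.4444 Pa = 32.6274 kPa

32.6274 kPa


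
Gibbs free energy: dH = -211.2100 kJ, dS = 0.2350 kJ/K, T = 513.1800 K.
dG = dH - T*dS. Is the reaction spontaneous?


T*dS = 513.1800 * 0.2350 = 120.5973 kJ
dG = -211.2100 - 120.5973 = -331.8073 kJ (spontaneous)

dG = -331.8073 kJ, spontaneous


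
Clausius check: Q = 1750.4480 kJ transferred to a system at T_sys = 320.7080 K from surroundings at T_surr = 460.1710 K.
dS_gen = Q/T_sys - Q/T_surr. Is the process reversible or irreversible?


dS_sys = 1750.4480/320.7080 = 5.4581 kJ/K
dS_surr = -1750.4480/460.1710 = -3.8039 kJ/K
dS_gen = 5.4581 - 3.8039 = 1.6542 kJ/K (irreversible)

dS_gen = 1.6542 kJ/K, irreversible


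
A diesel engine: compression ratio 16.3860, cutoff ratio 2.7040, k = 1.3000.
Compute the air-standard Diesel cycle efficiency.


r^(k-1) = 2.3139
rc^k = 3.6443
eta = 0.4841 = 48.4120%

48.4120%


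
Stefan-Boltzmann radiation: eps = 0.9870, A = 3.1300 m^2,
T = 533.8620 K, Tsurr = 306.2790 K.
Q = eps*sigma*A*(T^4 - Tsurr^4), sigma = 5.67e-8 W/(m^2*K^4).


T^4 = 8.1230e+10
Tsurr^4 = 8.7997e+09
Q = 0.9870 * 5.67e-8 * 3.1300 * 7.2430e+10 = 12687.1549 W

12687.1549 W


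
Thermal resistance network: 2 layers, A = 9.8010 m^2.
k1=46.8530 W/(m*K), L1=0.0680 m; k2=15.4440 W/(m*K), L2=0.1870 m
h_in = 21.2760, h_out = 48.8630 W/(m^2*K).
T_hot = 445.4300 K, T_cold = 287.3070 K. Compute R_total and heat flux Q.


R_conv_in = 1/(21.2760*9.8010) = 0.0048
R_1 = 0.0680/(46.8530*9.8010) = 0.0001
R_2 = 0.1870/(15.4440*9.8010) = 0.0012
R_conv_out = 1/(48.8630*9.8010) = 0.0021
R_total = 0.0083 K/W
Q = 158.1230 / 0.0083 = 19126.6707 W

R_total = 0.0083 K/W, Q = 19126.6707 W


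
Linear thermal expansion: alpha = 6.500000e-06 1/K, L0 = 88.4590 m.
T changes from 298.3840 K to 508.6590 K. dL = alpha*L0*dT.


dT = 210.2750 K
dL = 6.500000e-06 * 88.4590 * 210.2750 = 0.120905 m
L_final = 88.579905 m

dL = 0.120905 m


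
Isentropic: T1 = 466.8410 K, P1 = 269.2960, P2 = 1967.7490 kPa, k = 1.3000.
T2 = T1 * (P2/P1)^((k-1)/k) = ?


(k-1)/k = 0.2308
(P2/P1)^exp = 1.5824
T2 = 466.8410 * 1.5824 = 738.7433 K

738.7433 K


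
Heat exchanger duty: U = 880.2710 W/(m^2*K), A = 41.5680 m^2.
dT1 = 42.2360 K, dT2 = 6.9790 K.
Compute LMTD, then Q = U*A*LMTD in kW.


LMTD = 19.5832 K
Q = 880.2710 * 41.5680 * 19.5832 = 716571.8839 W = 716.5719 kW

716.5719 kW


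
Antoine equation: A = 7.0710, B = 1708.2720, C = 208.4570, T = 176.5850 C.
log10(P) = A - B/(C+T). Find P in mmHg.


C+T = 385.0420
B/(C+T) = 4.4366
log10(P) = 7.0710 - 4.4366 = 2.6344
P = 10^2.6344 = 430.9371 mmHg

430.9371 mmHg


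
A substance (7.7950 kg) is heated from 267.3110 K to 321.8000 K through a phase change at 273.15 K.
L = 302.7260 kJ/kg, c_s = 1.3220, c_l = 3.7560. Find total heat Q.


Q1 (sensible, solid) = 7.7950 * 1.3220 * 5.8390 = 60.1708 kJ
Q2 (latent) = 7.7950 * 302.7260 = 2359.7492 kJ
Q3 (sensible, liquid) = 7.7950 * 3.7560 * 48.6500 = 1424.3757 kJ
Q_total = 3844.2957 kJ

3844.2957 kJ


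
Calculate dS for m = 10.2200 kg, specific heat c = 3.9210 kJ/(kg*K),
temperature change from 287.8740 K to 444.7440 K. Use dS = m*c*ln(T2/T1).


T2/T1 = 1.5449
ln(T2/T1) = 0.4350
dS = 10.2200 * 3.9210 * 0.4350 = 17.4306 kJ/K

17.4306 kJ/K


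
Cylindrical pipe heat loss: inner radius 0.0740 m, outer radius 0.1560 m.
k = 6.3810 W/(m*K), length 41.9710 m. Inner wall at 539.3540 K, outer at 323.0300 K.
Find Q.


dT = 216.3240 K
ln(ro/ri) = 0.7458
Q = 2*pi*6.3810*41.9710*216.3240 / 0.7458 = 488096.3349 W

488096.3349 W


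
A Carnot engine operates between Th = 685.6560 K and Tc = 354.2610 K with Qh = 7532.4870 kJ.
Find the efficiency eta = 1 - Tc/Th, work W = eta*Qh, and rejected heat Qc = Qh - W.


eta = 1 - 354.2610/685.6560 = 0.4833
W = 0.4833 * 7532.4870 = 3640.6427 kJ
Qc = 7532.4870 - 3640.6427 = 3891.8443 kJ

eta = 48.3325%, W = 3640.6427 kJ, Qc = 3891.8443 kJ


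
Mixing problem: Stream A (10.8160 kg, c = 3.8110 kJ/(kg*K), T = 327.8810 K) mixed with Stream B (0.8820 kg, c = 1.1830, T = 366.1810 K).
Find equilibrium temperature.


num = 13897.2568
den = 42.2632
Tf = 328.8266 K

328.8266 K


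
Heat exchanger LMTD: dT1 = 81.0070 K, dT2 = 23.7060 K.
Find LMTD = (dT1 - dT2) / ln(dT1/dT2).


dT1/dT2 = 3.4172
ln(dT1/dT2) = 1.2288
LMTD = 57.3010 / 1.2288 = 46.6314 K

46.6314 K


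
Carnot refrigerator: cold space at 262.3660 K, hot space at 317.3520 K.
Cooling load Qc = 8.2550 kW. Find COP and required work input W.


COP = 262.3660 / 54.9860 = 4.7715
W = 8.2550 / 4.7715 = 1.7301 kW

COP = 4.7715, W = 1.7301 kW


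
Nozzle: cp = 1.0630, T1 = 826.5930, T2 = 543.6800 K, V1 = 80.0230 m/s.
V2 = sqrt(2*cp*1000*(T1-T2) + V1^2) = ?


dT = 282.9130 K
2*cp*1000*dT = 601473.0380
V1^2 = 6403.6805
V2 = sqrt(607876.7185) = 779.6645 m/s

779.6645 m/s


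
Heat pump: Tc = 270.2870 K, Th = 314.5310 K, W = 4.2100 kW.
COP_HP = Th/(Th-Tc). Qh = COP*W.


COP = 314.5310 / 44.2440 = 7.1090
Qh = 7.1090 * 4.2100 = 29.9289 kW

COP = 7.1090, Qh = 29.9289 kW


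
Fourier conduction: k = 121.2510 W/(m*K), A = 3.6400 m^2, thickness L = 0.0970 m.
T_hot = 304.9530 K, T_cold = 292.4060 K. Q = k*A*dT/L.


dT = 12.5470 K
Q = 121.2510 * 3.6400 * 12.5470 / 0.0970 = 57089.3208 W

57089.3208 W


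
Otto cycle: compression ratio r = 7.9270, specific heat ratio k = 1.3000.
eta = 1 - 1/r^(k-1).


r^(k-1) = 1.8609
eta = 1 - 1/1.8609 = 0.4626 = 46.2638%

46.2638%


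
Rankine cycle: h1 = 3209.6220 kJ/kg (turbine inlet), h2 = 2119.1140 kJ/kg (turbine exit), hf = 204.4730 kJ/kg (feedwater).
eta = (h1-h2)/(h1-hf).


W = 1090.5080 kJ/kg
Q_in = 3005.1490 kJ/kg
eta = 0.3629 = 36.2880%

eta = 36.2880%


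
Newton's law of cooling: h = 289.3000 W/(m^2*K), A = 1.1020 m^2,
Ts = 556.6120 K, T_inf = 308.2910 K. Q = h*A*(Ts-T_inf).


dT = 248.3210 K
Q = 289.3000 * 1.1020 * 248.3210 = 79166.8704 W

79166.8704 W


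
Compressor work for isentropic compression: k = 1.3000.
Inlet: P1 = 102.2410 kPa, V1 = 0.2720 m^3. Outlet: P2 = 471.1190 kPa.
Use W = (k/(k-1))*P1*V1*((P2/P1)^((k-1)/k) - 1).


(k-1)/k = 0.2308
(P2/P1)^exp = 1.4227
W = 4.3333 * 102.2410 * 0.2720 * (1.4227 - 1) = 50.9401 kJ

50.9401 kJ


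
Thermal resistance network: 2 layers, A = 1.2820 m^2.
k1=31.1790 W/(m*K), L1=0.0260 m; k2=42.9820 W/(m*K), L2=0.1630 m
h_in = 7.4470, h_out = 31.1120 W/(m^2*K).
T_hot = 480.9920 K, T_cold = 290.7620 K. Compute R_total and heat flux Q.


R_conv_in = 1/(7.4470*1.2820) = 0.1047
R_1 = 0.0260/(31.1790*1.2820) = 0.0007
R_2 = 0.1630/(42.9820*1.2820) = 0.0030
R_conv_out = 1/(31.1120*1.2820) = 0.0251
R_total = 0.1334 K/W
Q = 190.2300 / 0.1334 = 1425.7487 W

R_total = 0.1334 K/W, Q = 1425.7487 W


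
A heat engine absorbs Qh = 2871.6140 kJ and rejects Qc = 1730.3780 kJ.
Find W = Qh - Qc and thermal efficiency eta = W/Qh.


W = 2871.6140 - 1730.3780 = 1141.2360 kJ
eta = 1141.2360 / 2871.6140 = 0.3974 = 39.7420%

W = 1141.2360 kJ, eta = 39.7420%


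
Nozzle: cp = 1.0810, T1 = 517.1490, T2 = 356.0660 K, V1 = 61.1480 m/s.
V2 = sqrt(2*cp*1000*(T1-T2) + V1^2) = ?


dT = 161.0830 K
2*cp*1000*dT = 348261.4460
V1^2 = 3739.0779
V2 = sqrt(352000.5239) = 593.2963 m/s

593.2963 m/s


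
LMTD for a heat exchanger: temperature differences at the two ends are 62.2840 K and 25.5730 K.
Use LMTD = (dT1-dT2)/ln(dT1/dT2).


dT1/dT2 = 2.4355
ln(dT1/dT2) = 0.8902
LMTD = 36.7110 / 0.8902 = 41.2406 K

41.2406 K


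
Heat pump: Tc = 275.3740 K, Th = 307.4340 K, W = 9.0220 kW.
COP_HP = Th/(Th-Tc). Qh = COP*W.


COP = 307.4340 / 32.0600 = 9.5893
Qh = 9.5893 * 9.0220 = 86.5150 kW

COP = 9.5893, Qh = 86.5150 kW


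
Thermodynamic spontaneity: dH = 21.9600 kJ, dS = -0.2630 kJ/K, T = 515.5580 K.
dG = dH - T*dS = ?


T*dS = 515.5580 * -0.2630 = -135.5918 kJ
dG = 21.9600 + 135.5918 = 157.5518 kJ (non-spontaneous)

dG = 157.5518 kJ, non-spontaneous


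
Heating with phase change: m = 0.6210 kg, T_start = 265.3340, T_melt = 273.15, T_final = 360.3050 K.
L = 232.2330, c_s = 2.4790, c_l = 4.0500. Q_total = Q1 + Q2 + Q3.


Q1 (sensible, solid) = 0.6210 * 2.4790 * 7.8160 = 12.0324 kJ
Q2 (latent) = 0.6210 * 232.2330 = 144.2167 kJ
Q3 (sensible, liquid) = 0.6210 * 4.0500 * 87.1550 = 219.1992 kJ
Q_total = 375.4483 kJ

375.4483 kJ


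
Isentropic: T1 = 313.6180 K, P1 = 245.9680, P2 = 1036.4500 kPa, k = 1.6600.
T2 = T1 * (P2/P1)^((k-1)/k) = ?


(k-1)/k = 0.3976
(P2/P1)^exp = 1.7716
T2 = 313.6180 * 1.7716 = 555.6018 K

555.6018 K


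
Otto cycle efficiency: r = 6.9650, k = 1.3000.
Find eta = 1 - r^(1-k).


r^(k-1) = 1.7901
eta = 1 - 1/1.7901 = 0.4414 = 44.1371%

44.1371%


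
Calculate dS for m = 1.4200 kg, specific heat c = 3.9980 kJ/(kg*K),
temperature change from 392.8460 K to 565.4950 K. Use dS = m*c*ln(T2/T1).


T2/T1 = 1.4395
ln(T2/T1) = 0.3643
dS = 1.4200 * 3.9980 * 0.3643 = 2.0681 kJ/K

2.0681 kJ/K


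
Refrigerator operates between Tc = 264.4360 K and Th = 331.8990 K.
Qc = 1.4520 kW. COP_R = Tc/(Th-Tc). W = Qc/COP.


COP = 264.4360 / 67.4630 = 3.9197
W = 1.4520 / 3.9197 = 0.3704 kW

COP = 3.9197, W = 0.3704 kW


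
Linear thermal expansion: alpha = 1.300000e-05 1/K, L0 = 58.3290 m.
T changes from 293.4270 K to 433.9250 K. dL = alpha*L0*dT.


dT = 140.4980 K
dL = 1.300000e-05 * 58.3290 * 140.4980 = 0.106536 m
L_final = 58.435536 m

dL = 0.106536 m


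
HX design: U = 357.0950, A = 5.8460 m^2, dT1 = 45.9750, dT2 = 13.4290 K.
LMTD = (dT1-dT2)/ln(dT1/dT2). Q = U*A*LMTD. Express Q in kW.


LMTD = 26.4455 K
Q = 357.0950 * 5.8460 * 26.4455 = 55207.0608 W = 55.2071 kW

55.2071 kW


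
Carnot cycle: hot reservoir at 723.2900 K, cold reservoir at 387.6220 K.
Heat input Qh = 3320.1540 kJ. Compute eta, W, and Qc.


eta = 1 - 387.6220/723.2900 = 0.4641
W = 0.4641 * 3320.1540 = 1540.8335 kJ
Qc = 3320.1540 - 1540.8335 = 1779.3205 kJ

eta = 46.4085%, W = 1540.8335 kJ, Qc = 1779.3205 kJ


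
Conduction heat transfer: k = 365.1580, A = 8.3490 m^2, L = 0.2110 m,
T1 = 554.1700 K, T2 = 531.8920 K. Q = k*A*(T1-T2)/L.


dT = 22.2780 K
Q = 365.1580 * 8.3490 * 22.2780 / 0.2110 = 321891.1416 W

321891.1416 W


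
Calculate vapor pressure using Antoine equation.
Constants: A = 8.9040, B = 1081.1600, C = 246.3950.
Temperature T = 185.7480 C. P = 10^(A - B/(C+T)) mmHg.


C+T = 432.1430
B/(C+T) = 2.5019
log10(P) = 8.9040 - 2.5019 = 6.4021
P = 10^6.4021 = 2524311.6744 mmHg

2524311.6744 mmHg


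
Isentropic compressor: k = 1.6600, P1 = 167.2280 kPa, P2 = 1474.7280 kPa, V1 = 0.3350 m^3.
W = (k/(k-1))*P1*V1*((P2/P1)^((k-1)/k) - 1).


(k-1)/k = 0.3976
(P2/P1)^exp = 2.3762
W = 2.5152 * 167.2280 * 0.3350 * (2.3762 - 1) = 193.9098 kJ

193.9098 kJ


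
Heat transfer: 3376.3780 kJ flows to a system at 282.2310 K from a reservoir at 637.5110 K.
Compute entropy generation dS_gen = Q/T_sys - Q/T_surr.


dS_sys = 3376.3780/282.2310 = 11.9632 kJ/K
dS_surr = -3376.3780/637.5110 = -5.2962 kJ/K
dS_gen = 11.9632 - 5.2962 = 6.6670 kJ/K (irreversible)

dS_gen = 6.6670 kJ/K, irreversible


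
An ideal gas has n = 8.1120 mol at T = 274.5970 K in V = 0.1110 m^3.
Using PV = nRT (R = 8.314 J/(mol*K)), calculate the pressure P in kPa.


P = nRT/V = 8.1120 * 8.314 * 274.5970 / 0.1110
= 18519.6916 / 0.1110 = 166844.0685 Pa = 166.8441 kPa

166.8441 kPa


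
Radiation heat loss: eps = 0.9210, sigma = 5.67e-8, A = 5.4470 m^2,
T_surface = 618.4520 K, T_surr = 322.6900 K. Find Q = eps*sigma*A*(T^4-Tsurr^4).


T^4 = 1.4629e+11
Tsurr^4 = 1.0843e+10
Q = 0.9210 * 5.67e-8 * 5.4470 * 1.3545e+11 = 38528.3270 W

38528.3270 W


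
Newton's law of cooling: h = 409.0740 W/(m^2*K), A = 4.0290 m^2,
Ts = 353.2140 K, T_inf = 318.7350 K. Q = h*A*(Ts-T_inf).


dT = 34.4790 K
Q = 409.0740 * 4.0290 * 34.4790 = 56826.8792 W

56826.8792 W


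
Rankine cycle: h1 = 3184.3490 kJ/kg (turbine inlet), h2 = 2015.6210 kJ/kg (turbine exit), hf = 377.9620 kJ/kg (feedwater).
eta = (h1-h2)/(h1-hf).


W = 1168.7280 kJ/kg
Q_in = 2806.3870 kJ/kg
eta = 0.4165 = 41.6453%

eta = 41.6453%


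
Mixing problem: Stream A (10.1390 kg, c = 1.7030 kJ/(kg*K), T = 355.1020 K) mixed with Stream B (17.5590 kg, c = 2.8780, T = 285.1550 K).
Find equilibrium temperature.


num = 20541.6972
den = 67.8015
Tf = 302.9681 K

302.9681 K


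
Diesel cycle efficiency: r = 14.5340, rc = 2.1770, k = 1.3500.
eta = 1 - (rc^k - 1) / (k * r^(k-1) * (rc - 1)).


r^(k-1) = 2.5517
rc^k = 2.8583
eta = 0.5417 = 54.1676%

54.1676%


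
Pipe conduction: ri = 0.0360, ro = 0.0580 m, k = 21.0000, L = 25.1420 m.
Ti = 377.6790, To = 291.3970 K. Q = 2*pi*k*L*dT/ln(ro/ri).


dT = 86.2820 K
ln(ro/ri) = 0.4769
Q = 2*pi*21.0000*25.1420*86.2820 / 0.4769 = 600164.0053 W

600164.0053 W


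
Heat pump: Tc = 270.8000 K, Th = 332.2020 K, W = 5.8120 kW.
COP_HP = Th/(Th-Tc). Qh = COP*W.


COP = 332.2020 / 61.4020 = 5.4103
Qh = 5.4103 * 5.8120 = 31.4445 kW

COP = 5.4103, Qh = 31.4445 kW


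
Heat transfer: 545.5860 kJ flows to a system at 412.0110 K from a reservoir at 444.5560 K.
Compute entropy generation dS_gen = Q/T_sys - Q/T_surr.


dS_sys = 545.5860/412.0110 = 1.3242 kJ/K
dS_surr = -545.5860/444.5560 = -1.2273 kJ/K
dS_gen = 1.3242 - 1.2273 = 0.0969 kJ/K (irreversible)

dS_gen = 0.0969 kJ/K, irreversible


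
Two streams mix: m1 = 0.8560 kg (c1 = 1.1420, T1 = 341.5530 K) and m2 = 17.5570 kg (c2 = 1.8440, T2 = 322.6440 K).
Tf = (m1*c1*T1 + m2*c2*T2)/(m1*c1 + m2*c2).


num = 10779.5202
den = 33.3527
Tf = 323.1982 K

323.1982 K


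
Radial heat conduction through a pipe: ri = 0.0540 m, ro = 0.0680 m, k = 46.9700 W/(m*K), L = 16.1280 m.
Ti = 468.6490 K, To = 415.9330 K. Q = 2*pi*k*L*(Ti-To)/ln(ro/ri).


dT = 52.7160 K
ln(ro/ri) = 0.2305
Q = 2*pi*46.9700*16.1280*52.7160 / 0.2305 = 1088448.5096 W

1088448.5096 W


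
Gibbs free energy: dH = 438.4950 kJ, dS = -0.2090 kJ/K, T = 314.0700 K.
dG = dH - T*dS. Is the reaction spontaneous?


T*dS = 314.0700 * -0.2090 = -65.6406 kJ
dG = 438.4950 + 65.6406 = 504.1356 kJ (non-spontaneous)

dG = 504.1356 kJ, non-spontaneous


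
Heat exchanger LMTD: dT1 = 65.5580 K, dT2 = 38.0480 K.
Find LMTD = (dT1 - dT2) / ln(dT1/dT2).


dT1/dT2 = 1.7230
ln(dT1/dT2) = 0.5441
LMTD = 27.5100 / 0.5441 = 50.5618 K

50.5618 K


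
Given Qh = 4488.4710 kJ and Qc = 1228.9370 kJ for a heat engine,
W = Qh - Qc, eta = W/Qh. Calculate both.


W = 4488.4710 - 1228.9370 = 3259.5340 kJ
eta = 3259.5340 / 4488.4710 = 0.7262 = 72.6201%

W = 3259.5340 kJ, eta = 72.6201%


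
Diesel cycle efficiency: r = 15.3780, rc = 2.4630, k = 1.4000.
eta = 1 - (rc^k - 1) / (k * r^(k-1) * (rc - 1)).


r^(k-1) = 2.9837
rc^k = 3.5322
eta = 0.5856 = 58.5645%

58.5645%


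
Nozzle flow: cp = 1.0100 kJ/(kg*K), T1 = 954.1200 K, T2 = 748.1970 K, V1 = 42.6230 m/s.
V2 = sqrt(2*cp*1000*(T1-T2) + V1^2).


dT = 205.9230 K
2*cp*1000*dT = 415964.4600
V1^2 = 1816.7201
V2 = sqrt(417781.1801) = 646.3599 m/s

646.3599 m/s


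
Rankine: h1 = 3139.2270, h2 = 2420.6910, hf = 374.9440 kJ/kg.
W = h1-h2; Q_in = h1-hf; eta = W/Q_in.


W = 718.5360 kJ/kg
Q_in = 2764.2830 kJ/kg
eta = 0.2599 = 25.9936%

eta = 25.9936%


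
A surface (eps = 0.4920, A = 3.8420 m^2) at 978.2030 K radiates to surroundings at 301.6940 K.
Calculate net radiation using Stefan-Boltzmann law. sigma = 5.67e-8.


T^4 = 9.1562e+11
Tsurr^4 = 8.2845e+09
Q = 0.4920 * 5.67e-8 * 3.8420 * 9.0734e+11 = 97246.5313 W

97246.5313 W


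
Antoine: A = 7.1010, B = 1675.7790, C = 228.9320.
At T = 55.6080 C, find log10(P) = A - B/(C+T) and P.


C+T = 284.5400
B/(C+T) = 5.8894
log10(P) = 7.1010 - 5.8894 = 1.2116
P = 10^1.2116 = 16.2768 mmHg

16.2768 mmHg


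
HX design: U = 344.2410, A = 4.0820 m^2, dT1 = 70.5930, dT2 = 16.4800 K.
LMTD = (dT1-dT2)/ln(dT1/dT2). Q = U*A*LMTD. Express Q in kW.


LMTD = 37.1966 K
Q = 344.2410 * 4.0820 * 37.1966 = 52268.3572 W = 52.2684 kW

52.2684 kW


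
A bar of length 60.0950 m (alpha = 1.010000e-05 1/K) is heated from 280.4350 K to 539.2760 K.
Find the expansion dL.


dT = 258.8410 K
dL = 1.010000e-05 * 60.0950 * 258.8410 = 0.157106 m
L_final = 60.252106 m

dL = 0.157106 m


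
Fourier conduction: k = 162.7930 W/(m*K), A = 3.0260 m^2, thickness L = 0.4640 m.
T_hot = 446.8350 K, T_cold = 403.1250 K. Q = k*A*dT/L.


dT = 43.7100 K
Q = 162.7930 * 3.0260 * 43.7100 / 0.4640 = 46405.2884 W

46405.2884 W


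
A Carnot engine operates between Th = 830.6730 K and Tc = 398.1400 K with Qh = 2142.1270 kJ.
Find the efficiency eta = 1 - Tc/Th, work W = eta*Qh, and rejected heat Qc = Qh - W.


eta = 1 - 398.1400/830.6730 = 0.5207
W = 0.5207 * 2142.1270 = 1115.4096 kJ
Qc = 2142.1270 - 1115.4096 = 1026.7174 kJ

eta = 52.0702%, W = 1115.4096 kJ, Qc = 1026.7174 kJ
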